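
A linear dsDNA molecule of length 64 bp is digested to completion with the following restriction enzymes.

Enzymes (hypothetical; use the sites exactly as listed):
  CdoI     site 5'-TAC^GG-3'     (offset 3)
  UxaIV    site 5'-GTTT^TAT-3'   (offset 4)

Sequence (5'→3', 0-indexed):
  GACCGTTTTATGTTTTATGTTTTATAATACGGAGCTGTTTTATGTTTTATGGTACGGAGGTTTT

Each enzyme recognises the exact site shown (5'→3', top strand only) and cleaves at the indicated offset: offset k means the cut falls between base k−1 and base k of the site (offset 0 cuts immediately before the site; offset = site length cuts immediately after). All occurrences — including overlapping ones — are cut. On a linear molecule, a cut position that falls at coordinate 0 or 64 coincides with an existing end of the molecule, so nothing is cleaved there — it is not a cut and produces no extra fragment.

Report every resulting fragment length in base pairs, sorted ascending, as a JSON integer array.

[7,7,7,8,8,8,9,10]

Per-enzyme occurrences:
  CdoI (TACGG, off=3): starts [27, 52] → cuts [30, 55]
  UxaIV (GTTTTAT, off=4): starts [4, 11, 18, 36, 43] → cuts [8, 15, 22, 40, 47]

All cut coordinates (distinct, sorted): [8, 15, 22, 30, 40, 47, 55]

Fragment lengths:
  [0,8): 8 bp
  [8,15): 7 bp
  [15,22): 7 bp
  [22,30): 8 bp
  [30,40): 10 bp
  [40,47): 7 bp
  [47,55): 8 bp
  [55,64): 9 bp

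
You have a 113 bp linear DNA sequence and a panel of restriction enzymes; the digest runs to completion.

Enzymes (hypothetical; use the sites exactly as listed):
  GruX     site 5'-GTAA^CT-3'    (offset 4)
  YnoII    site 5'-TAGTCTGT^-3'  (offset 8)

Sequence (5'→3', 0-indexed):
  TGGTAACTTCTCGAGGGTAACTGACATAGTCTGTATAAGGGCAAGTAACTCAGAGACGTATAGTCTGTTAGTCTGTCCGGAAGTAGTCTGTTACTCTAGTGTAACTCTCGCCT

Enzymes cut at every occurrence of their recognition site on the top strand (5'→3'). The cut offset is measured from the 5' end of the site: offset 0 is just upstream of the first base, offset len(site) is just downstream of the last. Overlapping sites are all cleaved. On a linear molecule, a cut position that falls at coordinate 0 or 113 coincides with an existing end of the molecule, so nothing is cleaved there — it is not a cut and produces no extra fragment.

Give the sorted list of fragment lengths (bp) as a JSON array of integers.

Per-enzyme occurrences:
  GruX GTAACT/4: at [2, 16, 44, 100] ⇒ [6, 20, 48, 104]
  YnoII TAGTCTGT/8: at [26, 60, 68, 83] ⇒ [34, 68, 76, 91]

All cut coordinates (distinct, sorted): [6, 20, 34, 48, 68, 76, 91, 104]

Fragments:
  [0,6): 6 bp
  [6,20): 14 bp
  [20,34): 14 bp
  [34,48): 14 bp
  [48,68): 20 bp
  [68,76): 8 bp
  [76,91): 15 bp
  [91,104): 13 bp
  [104,113): 9 bp

[6,8,9,13,14,14,14,15,20]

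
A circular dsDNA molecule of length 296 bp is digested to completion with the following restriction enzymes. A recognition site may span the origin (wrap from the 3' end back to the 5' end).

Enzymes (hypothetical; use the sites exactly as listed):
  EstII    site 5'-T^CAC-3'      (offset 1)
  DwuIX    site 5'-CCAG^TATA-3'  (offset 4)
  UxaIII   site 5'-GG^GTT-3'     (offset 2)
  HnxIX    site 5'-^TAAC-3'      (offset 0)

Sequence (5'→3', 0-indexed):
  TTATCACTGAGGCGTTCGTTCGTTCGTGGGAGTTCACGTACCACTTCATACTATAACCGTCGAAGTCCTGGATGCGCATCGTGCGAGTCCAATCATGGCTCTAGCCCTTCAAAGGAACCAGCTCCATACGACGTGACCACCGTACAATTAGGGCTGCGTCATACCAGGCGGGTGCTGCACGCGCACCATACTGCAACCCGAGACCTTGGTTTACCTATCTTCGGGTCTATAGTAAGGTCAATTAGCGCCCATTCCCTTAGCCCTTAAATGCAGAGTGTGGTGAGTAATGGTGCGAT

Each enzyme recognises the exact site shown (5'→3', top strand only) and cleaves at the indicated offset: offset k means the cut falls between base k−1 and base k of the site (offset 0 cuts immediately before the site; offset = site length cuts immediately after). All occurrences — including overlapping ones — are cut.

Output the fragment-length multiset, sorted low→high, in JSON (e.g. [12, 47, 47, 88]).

[19,30,247]

Site scan:
  EstII (TCAC, off=1): starts [3, 33] → cuts [4, 34]
  DwuIX (CCAGTATA, off=4): no sites
  UxaIII (GGGTT, off=2): no sites
  HnxIX (TAAC, off=0): starts [53] → cuts [53]

Pooled cuts: [4, 34, 53]

Fragments:
  4→34: 30 bp
  34→53: 19 bp
  53→4 (wrap): 296-53+4 = 247 bp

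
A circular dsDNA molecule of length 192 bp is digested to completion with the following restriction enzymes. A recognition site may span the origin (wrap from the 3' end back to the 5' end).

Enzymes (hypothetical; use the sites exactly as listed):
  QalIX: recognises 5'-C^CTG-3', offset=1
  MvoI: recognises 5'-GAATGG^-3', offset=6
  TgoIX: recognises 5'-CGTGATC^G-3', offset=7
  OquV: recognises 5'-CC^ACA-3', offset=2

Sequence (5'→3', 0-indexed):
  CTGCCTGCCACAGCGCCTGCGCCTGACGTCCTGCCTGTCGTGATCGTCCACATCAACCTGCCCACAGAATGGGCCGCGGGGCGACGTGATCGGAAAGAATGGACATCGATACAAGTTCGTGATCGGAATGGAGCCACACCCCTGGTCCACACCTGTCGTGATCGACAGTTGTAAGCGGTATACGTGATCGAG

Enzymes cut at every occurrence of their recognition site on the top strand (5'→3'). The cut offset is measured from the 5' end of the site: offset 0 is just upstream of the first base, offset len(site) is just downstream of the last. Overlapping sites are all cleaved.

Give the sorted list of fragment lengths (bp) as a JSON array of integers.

[4,4,4,4,5,6,6,6,7,7,7,7,8,8,9,11,11,11,19,22,26]

Per-enzyme occurrences:
  QalIX (CCTG, off=1): starts [3, 15, 21, 29, 33, 56, 140, 151] → cuts [4, 16, 22, 30, 34, 57, 141, 152]
  MvoI (GAATGG, off=6): starts [66, 96, 125] → cuts [72, 102, 131]
  TgoIX (CGTGATCG, off=7): starts [38, 84, 117, 156, 182] → cuts [45, 91, 124, 163, 189]
  OquV (CCACA, off=2): starts [7, 47, 61, 133, 146] → cuts [9, 49, 63, 135, 148]

All cut coordinates (distinct, sorted): [4, 9, 16, 22, 30, 34, 45, 49, 57, 63, 72, 91, 102, 124, 131, 135, 141, 148, 152, 163, 189]

Fragments:
  4→9: 5 bp
  9→16: 7 bp
  16→22: 6 bp
  22→30: 8 bp
  30→34: 4 bp
  34→45: 11 bp
  45→49: 4 bp
  49→57: 8 bp
  57→63: 6 bp
  63→72: 9 bp
  72→91: 19 bp
  91→102: 11 bp
  102→124: 22 bp
  124→131: 7 bp
  131→135: 4 bp
  135→141: 6 bp
  141→148: 7 bp
  148→152: 4 bp
  152→163: 11 bp
  163→189: 26 bp
  189→4 (wrap): 192-189+4 = 7 bp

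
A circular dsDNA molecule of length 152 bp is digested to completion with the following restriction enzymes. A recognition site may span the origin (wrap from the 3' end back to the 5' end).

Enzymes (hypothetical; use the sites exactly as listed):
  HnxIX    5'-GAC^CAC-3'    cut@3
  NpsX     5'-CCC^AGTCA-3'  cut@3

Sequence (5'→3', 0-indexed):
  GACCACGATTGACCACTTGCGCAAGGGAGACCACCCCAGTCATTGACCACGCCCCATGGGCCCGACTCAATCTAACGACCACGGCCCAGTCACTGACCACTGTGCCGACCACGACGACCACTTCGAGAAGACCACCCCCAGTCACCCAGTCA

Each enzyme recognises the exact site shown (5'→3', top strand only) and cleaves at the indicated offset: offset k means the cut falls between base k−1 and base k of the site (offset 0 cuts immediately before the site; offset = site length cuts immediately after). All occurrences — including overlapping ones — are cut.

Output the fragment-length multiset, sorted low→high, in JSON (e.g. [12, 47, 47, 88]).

[6,7,8,8,8,9,10,10,10,12,14,18,32]

Per-enzyme occurrences:
  HnxIX (GACCAC, off=3): starts [0, 10, 28, 44, 76, 94, 106, 115, 129] → cuts [3, 13, 31, 47, 79, 97, 109, 118, 132]
  NpsX (CCCAGTCA, off=3): starts [34, 84, 136, 144] → cuts [37, 87, 139, 147]

Pooled cuts: [3, 13, 31, 37, 47, 79, 87, 97, 109, 118, 132, 139, 147]

Fragments:
  3→13: 10 bp
  13→31: 18 bp
  31→37: 6 bp
  37→47: 10 bp
  47→79: 32 bp
  79→87: 8 bp
  87→97: 10 bp
  97→109: 12 bp
  109→118: 9 bp
  118→132: 14 bp
  132→139: 7 bp
  139→147: 8 bp
  147→3 (wrap): 152-147+3 = 8 bp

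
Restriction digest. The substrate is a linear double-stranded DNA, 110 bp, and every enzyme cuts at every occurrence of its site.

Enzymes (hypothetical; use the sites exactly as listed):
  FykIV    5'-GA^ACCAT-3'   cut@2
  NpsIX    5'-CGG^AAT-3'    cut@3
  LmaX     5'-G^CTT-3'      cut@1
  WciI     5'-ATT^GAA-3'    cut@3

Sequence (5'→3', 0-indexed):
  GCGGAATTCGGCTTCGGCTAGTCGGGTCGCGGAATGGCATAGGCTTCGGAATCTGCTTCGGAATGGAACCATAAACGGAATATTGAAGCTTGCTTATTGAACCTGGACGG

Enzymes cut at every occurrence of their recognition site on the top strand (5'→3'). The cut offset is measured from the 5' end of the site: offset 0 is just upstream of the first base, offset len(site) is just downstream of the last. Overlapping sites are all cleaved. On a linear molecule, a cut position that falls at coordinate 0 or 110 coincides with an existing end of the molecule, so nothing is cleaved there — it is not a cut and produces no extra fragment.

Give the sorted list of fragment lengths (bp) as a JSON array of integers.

Per-enzyme occurrences:
  FykIV GAACCAT/2: at [65] ⇒ [67]
  NpsIX CGGAAT/3: at [1, 29, 46, 58, 75] ⇒ [4, 32, 49, 61, 78]
  LmaX GCTT/1: at [10, 42, 54, 87, 91] ⇒ [11, 43, 55, 88, 92]
  WciI ATTGAA/3: at [81, 95] ⇒ [84, 98]

Pooled cuts: [4, 11, 32, 43, 49, 55, 61, 67, 78, 84, 88, 92, 98]

Fragments:
  [0,4): 4 bp
  [4,11): 7 bp
  [11,32): 21 bp
  [32,43): 11 bp
  [43,49): 6 bp
  [49,55): 6 bp
  [55,61): 6 bp
  [61,67): 6 bp
  [67,78): 11 bp
  [78,84): 6 bp
  [84,88): 4 bp
  [88,92): 4 bp
  [92,98): 6 bp
  [98,110): 12 bp

[4,4,4,6,6,6,6,6,6,7,11,11,12,21]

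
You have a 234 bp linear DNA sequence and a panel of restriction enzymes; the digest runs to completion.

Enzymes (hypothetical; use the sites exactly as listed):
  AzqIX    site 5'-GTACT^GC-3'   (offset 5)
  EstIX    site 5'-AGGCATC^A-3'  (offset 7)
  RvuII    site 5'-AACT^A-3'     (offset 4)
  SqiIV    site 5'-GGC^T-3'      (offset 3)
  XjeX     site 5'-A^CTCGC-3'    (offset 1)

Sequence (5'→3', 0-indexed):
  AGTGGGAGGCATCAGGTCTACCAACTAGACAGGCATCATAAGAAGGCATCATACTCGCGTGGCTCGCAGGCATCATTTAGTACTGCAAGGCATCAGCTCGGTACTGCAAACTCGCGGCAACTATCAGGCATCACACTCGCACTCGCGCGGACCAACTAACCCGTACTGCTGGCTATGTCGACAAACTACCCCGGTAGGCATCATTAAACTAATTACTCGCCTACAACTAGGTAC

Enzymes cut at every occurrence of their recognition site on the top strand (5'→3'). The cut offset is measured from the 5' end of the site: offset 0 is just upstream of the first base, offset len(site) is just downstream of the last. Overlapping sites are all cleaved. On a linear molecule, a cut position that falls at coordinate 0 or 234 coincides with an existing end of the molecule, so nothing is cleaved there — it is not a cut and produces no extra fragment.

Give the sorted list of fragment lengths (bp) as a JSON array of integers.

[3,3,5,5,6,6,6,8,10,10,10,10,10,11,11,11,12,13,13,13,13,14,15,16]

Site scan:
  AzqIX GTACTGC/5: at [79, 100, 162] ⇒ [84, 105, 167]
  EstIX AGGCATCA/7: at [6, 30, 43, 67, 87, 125, 195] ⇒ [13, 37, 50, 74, 94, 132, 202]
  RvuII AACTA/4: at [22, 118, 153, 183, 206, 224] ⇒ [26, 122, 157, 187, 210, 228]
  SqiIV GGCT/3: at [60, 170] ⇒ [63, 173]
  XjeX ACTCGC/1: at [52, 109, 134, 140, 214] ⇒ [53, 110, 135, 141, 215]

Pooled cuts: [13, 26, 37, 50, 53, 63, 74, 84, 94, 105, 110, 122, 132, 135, 141, 157, 167, 173, 187, 202, 210, 215, 228]

Fragment lengths:
  [0,13): 13 bp
  [13,26): 13 bp
  [26,37): 11 bp
  [37,50): 13 bp
  [50,53): 3 bp
  [53,63): 10 bp
  [63,74): 11 bp
  [74,84): 10 bp
  [84,94): 10 bp
  [94,105): 11 bp
  [105,110): 5 bp
  [110,122): 12 bp
  [122,132): 10 bp
  [132,135): 3 bp
  [135,141): 6 bp
  [141,157): 16 bp
  [157,167): 10 bp
  [167,173): 6 bp
  [173,187): 14 bp
  [187,202): 15 bp
  [202,210): 8 bp
  [210,215): 5 bp
  [215,228): 13 bp
  [228,234): 6 bp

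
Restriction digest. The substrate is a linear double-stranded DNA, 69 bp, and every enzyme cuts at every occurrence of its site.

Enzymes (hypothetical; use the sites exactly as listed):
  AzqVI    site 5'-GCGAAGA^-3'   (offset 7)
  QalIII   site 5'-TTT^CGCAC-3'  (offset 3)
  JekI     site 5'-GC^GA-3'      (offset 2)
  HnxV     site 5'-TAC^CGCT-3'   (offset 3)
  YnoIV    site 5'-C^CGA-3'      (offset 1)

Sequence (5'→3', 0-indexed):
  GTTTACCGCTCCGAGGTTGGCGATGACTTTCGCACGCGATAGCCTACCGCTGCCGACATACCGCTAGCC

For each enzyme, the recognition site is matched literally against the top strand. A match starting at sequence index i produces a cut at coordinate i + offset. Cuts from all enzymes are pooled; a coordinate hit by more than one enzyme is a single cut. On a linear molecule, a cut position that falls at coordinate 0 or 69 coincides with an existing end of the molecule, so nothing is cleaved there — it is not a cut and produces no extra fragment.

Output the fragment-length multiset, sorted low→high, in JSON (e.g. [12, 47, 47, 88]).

[5,6,6,7,8,8,9,10,10]

Site scan:
  AzqVI (GCGAAGA, off=7): no sites
  QalIII (TTTCGCAC, off=3): starts [27] → cuts [30]
  JekI (GCGA, off=2): starts [19, 35] → cuts [21, 37]
  HnxV (TACCGCT, off=3): starts [3, 44, 58] → cuts [6, 47, 61]
  YnoIV (CCGA, off=1): starts [10, 52] → cuts [11, 53]

Pooled cuts: [6, 11, 21, 30, 37, 47, 53, 61]

Fragment lengths:
  [0,6): 6 bp
  [6,11): 5 bp
  [11,21): 10 bp
  [21,30): 9 bp
  [30,37): 7 bp
  [37,47): 10 bp
  [47,53): 6 bp
  [53,61): 8 bp
  [61,69): 8 bp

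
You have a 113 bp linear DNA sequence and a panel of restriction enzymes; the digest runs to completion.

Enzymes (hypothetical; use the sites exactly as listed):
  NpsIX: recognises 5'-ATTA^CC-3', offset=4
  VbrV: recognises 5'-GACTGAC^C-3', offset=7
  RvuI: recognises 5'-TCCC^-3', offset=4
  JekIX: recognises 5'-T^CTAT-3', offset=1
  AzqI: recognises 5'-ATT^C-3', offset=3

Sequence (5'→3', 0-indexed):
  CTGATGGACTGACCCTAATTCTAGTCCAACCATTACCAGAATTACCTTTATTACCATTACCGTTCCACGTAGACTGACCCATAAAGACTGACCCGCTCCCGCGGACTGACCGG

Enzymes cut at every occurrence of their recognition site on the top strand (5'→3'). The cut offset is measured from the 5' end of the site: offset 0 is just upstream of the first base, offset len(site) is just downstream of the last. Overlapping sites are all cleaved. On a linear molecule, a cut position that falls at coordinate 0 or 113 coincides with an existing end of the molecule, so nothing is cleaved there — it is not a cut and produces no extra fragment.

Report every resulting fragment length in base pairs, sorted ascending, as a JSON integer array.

Scan for sites:
  NpsIX ATTACC/4: at [31, 40, 49, 55] ⇒ [35, 44, 53, 59]
  VbrV GACTGACC/7: at [6, 71, 85, 103] ⇒ [13, 78, 92, 110]
  RvuI TCCC/4: at [96] ⇒ [100]
  JekIX (TCTAT, off=1): no sites
  AzqI ATTC/3: at [17] ⇒ [20]

All cut coordinates (distinct, sorted): [13, 20, 35, 44, 53, 59, 78, 92, 100, 110]

Fragment lengths:
  [0,13): 13 bp
  [13,20): 7 bp
  [20,35): 15 bp
  [35,44): 9 bp
  [44,53): 9 bp
  [53,59): 6 bp
  [59,78): 19 bp
  [78,92): 14 bp
  [92,100): 8 bp
  [100,110): 10 bp
  [110,113): 3 bp

[3,6,7,8,9,9,10,13,14,15,19]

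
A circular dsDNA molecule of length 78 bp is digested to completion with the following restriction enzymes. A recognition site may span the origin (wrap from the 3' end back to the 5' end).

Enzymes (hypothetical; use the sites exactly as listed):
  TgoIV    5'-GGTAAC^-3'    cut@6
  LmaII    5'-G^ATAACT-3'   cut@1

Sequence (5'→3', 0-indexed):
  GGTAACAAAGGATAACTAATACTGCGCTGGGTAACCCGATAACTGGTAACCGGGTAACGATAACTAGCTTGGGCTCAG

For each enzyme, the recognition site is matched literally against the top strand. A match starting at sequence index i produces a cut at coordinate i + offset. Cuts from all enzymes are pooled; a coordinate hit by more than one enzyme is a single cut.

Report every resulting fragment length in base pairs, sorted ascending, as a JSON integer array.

[1,3,5,8,12,24,25]

Scan for sites:
  TgoIV (GGTAAC, off=6): starts [0, 29, 44, 52] → cuts [6, 35, 50, 58]
  LmaII (GATAACT, off=1): starts [10, 37, 58] → cuts [11, 38, 59]

Pooled cuts: [6, 11, 35, 38, 50, 58, 59]

Fragment lengths:
  6→11: 5 bp
  11→35: 24 bp
  35→38: 3 bp
  38→50: 12 bp
  50→58: 8 bp
  58→59: 1 bp
  59→6 (wrap): 78-59+6 = 25 bp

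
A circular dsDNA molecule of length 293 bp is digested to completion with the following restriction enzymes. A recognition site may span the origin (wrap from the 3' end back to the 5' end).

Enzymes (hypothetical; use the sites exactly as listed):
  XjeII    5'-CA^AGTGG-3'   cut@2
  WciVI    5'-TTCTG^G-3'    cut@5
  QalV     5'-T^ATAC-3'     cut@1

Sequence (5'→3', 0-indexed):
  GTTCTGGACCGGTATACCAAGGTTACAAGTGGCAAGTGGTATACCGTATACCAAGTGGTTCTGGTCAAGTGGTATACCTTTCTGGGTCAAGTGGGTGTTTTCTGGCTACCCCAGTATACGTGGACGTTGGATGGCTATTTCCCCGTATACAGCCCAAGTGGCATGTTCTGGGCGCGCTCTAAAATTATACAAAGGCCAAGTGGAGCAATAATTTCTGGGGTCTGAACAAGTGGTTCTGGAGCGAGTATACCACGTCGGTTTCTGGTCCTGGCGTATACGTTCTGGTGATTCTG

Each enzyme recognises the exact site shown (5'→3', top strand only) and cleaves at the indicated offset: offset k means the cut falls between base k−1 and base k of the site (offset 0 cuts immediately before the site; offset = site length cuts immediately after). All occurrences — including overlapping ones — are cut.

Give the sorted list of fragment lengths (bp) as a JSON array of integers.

[4,5,6,6,6,6,7,7,7,8,9,10,10,10,10,10,11,11,11,12,14,14,15,16,18,19,31]

Site scan:
  XjeII (CAAGTGG, off=2): starts [25, 32, 51, 65, 87, 154, 196, 226] → cuts [27, 34, 53, 67, 89, 156, 198, 228]
  WciVI (TTCTGG, off=5): starts [1, 58, 79, 99, 165, 212, 233, 259, 279, 288] → cuts [0, 6, 63, 84, 104, 170, 217, 238, 264, 284]
  QalV (TATAC, off=1): starts [12, 39, 46, 72, 114, 145, 185, 245, 273] → cuts [13, 40, 47, 73, 115, 146, 186, 246, 274]

Pooled cuts: [0, 6, 13, 27, 34, 40, 47, 53, 63, 67, 73, 84, 89, 104, 115, 146, 156, 170, 186, 198, 217, 228, 238, 246, 264, 274, 284]

Fragments:
  0→6: 6 bp
  6→13: 7 bp
  13→27: 14 bp
  27→34: 7 bp
  34→40: 6 bp
  40→47: 7 bp
  47→53: 6 bp
  53→63: 10 bp
  63→67: 4 bp
  67→73: 6 bp
  73→84: 11 bp
  84→89: 5 bp
  89→104: 15 bp
  104→115: 11 bp
  115→146: 31 bp
  146→156: 10 bp
  156→170: 14 bp
  170→186: 16 bp
  186→198: 12 bp
  198→217: 19 bp
  217→228: 11 bp
  228→238: 10 bp
  238→246: 8 bp
  246→264: 18 bp
  264→274: 10 bp
  274→284: 10 bp
  284→0 (wrap): 293-284+0 = 9 bp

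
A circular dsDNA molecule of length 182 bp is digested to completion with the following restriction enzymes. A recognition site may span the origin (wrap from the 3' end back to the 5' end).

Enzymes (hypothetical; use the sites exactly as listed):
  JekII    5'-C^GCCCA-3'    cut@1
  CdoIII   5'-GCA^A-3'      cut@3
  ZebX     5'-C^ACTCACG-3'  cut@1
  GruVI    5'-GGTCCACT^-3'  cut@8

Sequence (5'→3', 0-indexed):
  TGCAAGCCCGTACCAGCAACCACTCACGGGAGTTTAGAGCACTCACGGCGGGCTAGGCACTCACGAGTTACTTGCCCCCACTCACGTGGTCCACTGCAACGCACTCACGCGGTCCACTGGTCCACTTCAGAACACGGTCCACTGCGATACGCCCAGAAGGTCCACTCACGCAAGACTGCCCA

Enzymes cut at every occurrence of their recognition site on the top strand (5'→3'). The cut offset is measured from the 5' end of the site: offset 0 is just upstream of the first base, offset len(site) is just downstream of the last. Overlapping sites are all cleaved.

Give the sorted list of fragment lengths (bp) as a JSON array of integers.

[3,3,3,4,6,7,8,13,14,14,16,16,17,18,19,21]

Per-enzyme occurrences:
  JekII CGCCCA/1: at [149] ⇒ [150]
  CdoIII GCAA/3: at [1, 15, 95, 169] ⇒ [4, 18, 98, 172]
  ZebX CACTCACG/1: at [20, 39, 57, 78, 101, 162] ⇒ [21, 40, 58, 79, 102, 163]
  GruVI GGTCCACT/8: at [87, 110, 118, 135, 158] ⇒ [95, 118, 126, 143, 166]

All cut coordinates (distinct, sorted): [4, 18, 21, 40, 58, 79, 95, 98, 102, 118, 126, 143, 150, 163, 166, 172]

Fragments:
  4→18: 14 bp
  18→21: 3 bp
  21→40: 19 bp
  40→58: 18 bp
  58→79: 21 bp
  79→95: 16 bp
  95→98: 3 bp
  98→102: 4 bp
  102→118: 16 bp
  118→126: 8 bp
  126→143: 17 bp
  143→150: 7 bp
  150→163: 13 bp
  163→166: 3 bp
  166→172: 6 bp
  172→4 (wrap): 182-172+4 = 14 bp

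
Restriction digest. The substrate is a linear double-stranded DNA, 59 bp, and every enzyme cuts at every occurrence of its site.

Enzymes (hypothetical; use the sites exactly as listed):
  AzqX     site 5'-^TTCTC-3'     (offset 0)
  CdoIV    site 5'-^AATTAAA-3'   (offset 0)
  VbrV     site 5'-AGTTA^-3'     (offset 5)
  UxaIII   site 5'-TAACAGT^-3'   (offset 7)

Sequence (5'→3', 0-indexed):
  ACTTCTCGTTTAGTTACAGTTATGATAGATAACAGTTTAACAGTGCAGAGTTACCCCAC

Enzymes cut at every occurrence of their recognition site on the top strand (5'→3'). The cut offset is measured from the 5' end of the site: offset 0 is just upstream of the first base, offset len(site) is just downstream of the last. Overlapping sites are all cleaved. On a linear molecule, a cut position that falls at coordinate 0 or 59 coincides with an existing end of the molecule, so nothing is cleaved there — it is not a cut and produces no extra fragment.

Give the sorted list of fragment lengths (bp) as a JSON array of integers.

Scan for sites:
  AzqX TTCTC/0: at [2] ⇒ [2]
  CdoIV (AATTAAA, off=0): no sites
  VbrV AGTTA/5: at [11, 17, 48] ⇒ [16, 22, 53]
  UxaIII TAACAGT/7: at [29, 37] ⇒ [36, 44]

Pooled cuts: [2, 16, 22, 36, 44, 53]

Fragment lengths:
  [0,2): 2 bp
  [2,16): 14 bp
  [16,22): 6 bp
  [22,36): 14 bp
  [36,44): 8 bp
  [44,53): 9 bp
  [53,59): 6 bp

[2,6,6,8,9,14,14]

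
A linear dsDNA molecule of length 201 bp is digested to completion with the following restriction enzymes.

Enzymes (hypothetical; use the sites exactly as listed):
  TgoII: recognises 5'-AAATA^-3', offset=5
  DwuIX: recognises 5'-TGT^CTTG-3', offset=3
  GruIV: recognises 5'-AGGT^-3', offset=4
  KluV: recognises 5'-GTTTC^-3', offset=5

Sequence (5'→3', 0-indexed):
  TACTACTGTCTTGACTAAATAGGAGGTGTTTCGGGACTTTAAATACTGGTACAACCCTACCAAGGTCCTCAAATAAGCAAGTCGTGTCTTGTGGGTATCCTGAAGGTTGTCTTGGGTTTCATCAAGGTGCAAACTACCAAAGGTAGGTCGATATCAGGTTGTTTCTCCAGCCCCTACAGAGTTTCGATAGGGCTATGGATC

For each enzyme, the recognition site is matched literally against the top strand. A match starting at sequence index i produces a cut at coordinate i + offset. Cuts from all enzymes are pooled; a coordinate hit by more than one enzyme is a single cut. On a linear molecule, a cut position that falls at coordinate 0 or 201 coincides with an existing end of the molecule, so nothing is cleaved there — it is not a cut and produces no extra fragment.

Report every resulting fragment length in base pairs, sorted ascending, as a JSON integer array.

Site scan:
  TgoII (AAATA, off=5): starts [16, 40, 70] → cuts [21, 45, 75]
  DwuIX (TGTCTTG, off=3): starts [6, 84, 107] → cuts [9, 87, 110]
  GruIV (AGGT, off=4): starts [23, 62, 103, 124, 140, 144, 155] → cuts [27, 66, 107, 128, 144, 148, 159]
  KluV (GTTTC, off=5): starts [27, 115, 160, 180] → cuts [32, 120, 165, 185]

All cut coordinates (distinct, sorted): [9, 21, 27, 32, 45, 66, 75, 87, 107, 110, 120, 128, 144, 148, 159, 165, 185]

Fragment lengths:
  [0,9): 9 bp
  [9,21): 12 bp
  [21,27): 6 bp
  [27,32): 5 bp
  [32,45): 13 bp
  [45,66): 21 bp
  [66,75): 9 bp
  [75,87): 12 bp
  [87,107): 20 bp
  [107,110): 3 bp
  [110,120): 10 bp
  [120,128): 8 bp
  [128,144): 16 bp
  [144,148): 4 bp
  [148,159): 11 bp
  [159,165): 6 bp
  [165,185): 20 bp
  [185,201): 16 bp

[3,4,5,6,6,8,9,9,10,11,12,12,13,16,16,20,20,21]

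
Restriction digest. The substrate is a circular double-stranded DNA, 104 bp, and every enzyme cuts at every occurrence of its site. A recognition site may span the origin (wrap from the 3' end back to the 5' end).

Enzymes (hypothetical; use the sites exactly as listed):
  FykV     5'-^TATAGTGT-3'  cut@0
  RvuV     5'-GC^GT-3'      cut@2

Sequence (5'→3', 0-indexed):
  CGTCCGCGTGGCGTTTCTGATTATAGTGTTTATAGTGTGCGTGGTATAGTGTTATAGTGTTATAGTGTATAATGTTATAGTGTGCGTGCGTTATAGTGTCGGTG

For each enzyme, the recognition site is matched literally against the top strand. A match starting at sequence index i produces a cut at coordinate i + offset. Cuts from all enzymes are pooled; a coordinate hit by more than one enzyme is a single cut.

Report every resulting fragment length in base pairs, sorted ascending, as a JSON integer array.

Site scan:
  FykV TATAGTGT/0: at [21, 30, 44, 52, 60, 75, 91] ⇒ [21, 30, 44, 52, 60, 75, 91]
  RvuV GCGT/2: at [5, 10, 38, 83, 87, 103] ⇒ [1, 7, 12, 40, 85, 89]

All cut coordinates (distinct, sorted): [1, 7, 12, 21, 30, 40, 44, 52, 60, 75, 85, 89, 91]

Fragments:
  1→7: 6 bp
  7→12: 5 bp
  12→21: 9 bp
  21→30: 9 bp
  30→40: 10 bp
  40→44: 4 bp
  44→52: 8 bp
  52→60: 8 bp
  60→75: 15 bp
  75→85: 10 bp
  85→89: 4 bp
  89→91: 2 bp
  91→1 (wrap): 104-91+1 = 14 bp

[2,4,4,5,6,8,8,9,9,10,10,14,15]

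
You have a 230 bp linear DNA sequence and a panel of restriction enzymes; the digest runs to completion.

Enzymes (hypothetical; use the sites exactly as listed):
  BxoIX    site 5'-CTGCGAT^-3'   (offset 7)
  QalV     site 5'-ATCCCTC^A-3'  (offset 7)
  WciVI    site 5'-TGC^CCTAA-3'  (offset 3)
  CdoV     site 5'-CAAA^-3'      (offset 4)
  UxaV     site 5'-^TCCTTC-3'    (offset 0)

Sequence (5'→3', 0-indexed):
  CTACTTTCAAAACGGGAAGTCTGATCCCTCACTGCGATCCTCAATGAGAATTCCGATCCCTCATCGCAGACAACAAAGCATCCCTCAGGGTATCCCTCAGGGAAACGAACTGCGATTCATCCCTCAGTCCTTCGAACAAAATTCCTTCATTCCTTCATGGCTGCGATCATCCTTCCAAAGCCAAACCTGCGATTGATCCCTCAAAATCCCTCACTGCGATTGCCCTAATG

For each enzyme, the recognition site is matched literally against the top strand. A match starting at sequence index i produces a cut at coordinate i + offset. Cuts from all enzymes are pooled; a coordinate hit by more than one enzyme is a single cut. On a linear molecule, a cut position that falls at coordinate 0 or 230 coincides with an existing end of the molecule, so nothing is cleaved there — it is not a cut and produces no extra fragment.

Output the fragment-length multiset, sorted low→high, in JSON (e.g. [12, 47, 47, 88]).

[2,2,2,3,3,6,7,7,8,8,8,8,9,9,9,10,11,12,13,15,17,18,19,24]

Site scan:
  BxoIX CTGCGAT/7: at [31, 109, 160, 186, 213] ⇒ [38, 116, 167, 193, 220]
  QalV ATCCCTCA/7: at [23, 55, 79, 91, 118, 195, 205] ⇒ [30, 62, 86, 98, 125, 202, 212]
  WciVI TGCCCTAA/3: at [220] ⇒ [223]
  CdoV CAAA/4: at [7, 73, 136, 175, 181, 201] ⇒ [11, 77, 140, 179, 185, 205]
  UxaV TCCTTC/0: at [127, 142, 150, 169] ⇒ [127, 142, 150, 169]

Pooled cuts: [11, 30, 38, 62, 77, 86, 98, 116, 125, 127, 140, 142, 150, 167, 169, 179, 185, 193, 202, 205, 212, 220, 223]

Fragment lengths:
  [0,11): 11 bp
  [11,30): 19 bp
  [30,38): 8 bp
  [38,62): 24 bp
  [62,77): 15 bp
  [77,86): 9 bp
  [86,98): 12 bp
  [98,116): 18 bp
  [116,125): 9 bp
  [125,127): 2 bp
  [127,140): 13 bp
  [140,142): 2 bp
  [142,150): 8 bp
  [150,167): 17 bp
  [167,169): 2 bp
  [169,179): 10 bp
  [179,185): 6 bp
  [185,193): 8 bp
  [193,202): 9 bp
  [202,205): 3 bp
  [205,212): 7 bp
  [212,220): 8 bp
  [220,223): 3 bp
  [223,230): 7 bp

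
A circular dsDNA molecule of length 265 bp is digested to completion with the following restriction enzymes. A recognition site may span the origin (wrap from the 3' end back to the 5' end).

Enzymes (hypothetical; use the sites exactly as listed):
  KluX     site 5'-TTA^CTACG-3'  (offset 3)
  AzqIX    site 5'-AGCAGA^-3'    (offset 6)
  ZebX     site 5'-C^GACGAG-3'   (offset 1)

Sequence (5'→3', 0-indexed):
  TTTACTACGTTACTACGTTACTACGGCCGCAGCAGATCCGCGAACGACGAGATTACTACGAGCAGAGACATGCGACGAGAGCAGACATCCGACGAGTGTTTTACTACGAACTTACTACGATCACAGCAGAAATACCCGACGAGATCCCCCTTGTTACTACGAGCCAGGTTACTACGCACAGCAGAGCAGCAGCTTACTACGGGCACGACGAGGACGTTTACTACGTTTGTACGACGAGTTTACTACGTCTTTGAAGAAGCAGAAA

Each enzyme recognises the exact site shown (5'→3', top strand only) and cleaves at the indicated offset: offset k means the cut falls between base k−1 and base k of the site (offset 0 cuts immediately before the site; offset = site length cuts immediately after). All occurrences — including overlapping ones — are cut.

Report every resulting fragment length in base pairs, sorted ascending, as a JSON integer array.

[5,6,7,7,8,8,9,10,10,10,11,11,11,12,12,13,14,14,15,16,16,19,21]

Site scan:
  KluX (TTACTACG, off=3): starts [1, 9, 17, 52, 100, 111, 153, 168, 193, 217, 239] → cuts [4, 12, 20, 55, 103, 114, 156, 171, 196, 220, 242]
  AzqIX (AGCAGA, off=6): starts [30, 60, 79, 124, 179, 257] → cuts [36, 66, 85, 130, 185, 263]
  ZebX (CGACGAG, off=1): starts [44, 72, 89, 136, 205, 231] → cuts [45, 73, 90, 137, 206, 232]

All cut coordinates (distinct, sorted): [4, 12, 20, 36, 45, 55, 66, 73, 85, 90, 103, 114, 130, 137, 156, 171, 185, 196, 206, 220, 232, 242, 263]

Fragments:
  4→12: 8 bp
  12→20: 8 bp
  20→36: 16 bp
  36→45: 9 bp
  45→55: 10 bp
  55→66: 11 bp
  66→73: 7 bp
  73→85: 12 bp
  85→90: 5 bp
  90→103: 13 bp
  103→114: 11 bp
  114→130: 16 bp
  130→137: 7 bp
  137→156: 19 bp
  156→171: 15 bp
  171→185: 14 bp
  185→196: 11 bp
  196→206: 10 bp
  206→220: 14 bp
  220→232: 12 bp
  232→242: 10 bp
  242→263: 21 bp
  263→4 (wrap): 265-263+4 = 6 bp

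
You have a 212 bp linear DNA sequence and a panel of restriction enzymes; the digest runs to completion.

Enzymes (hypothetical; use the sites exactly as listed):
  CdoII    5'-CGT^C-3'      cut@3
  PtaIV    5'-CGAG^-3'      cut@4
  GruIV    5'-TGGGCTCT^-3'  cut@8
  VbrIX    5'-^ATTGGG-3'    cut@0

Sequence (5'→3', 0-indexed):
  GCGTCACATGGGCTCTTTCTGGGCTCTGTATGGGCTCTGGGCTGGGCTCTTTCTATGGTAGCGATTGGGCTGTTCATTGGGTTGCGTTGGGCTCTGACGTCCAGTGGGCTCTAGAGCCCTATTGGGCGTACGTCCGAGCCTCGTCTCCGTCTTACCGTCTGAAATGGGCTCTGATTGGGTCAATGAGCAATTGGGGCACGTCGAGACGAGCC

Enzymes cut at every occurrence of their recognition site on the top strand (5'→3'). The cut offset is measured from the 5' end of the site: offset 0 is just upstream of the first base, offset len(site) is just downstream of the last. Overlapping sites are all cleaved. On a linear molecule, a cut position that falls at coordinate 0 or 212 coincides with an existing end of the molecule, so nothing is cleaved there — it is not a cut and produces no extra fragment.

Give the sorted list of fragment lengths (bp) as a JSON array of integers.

Scan for sites:
  CdoII (CGTC, off=3): starts [1, 97, 130, 141, 147, 155, 198] → cuts [4, 100, 133, 144, 150, 158, 201]
  PtaIV (CGAG, off=4): starts [134, 201, 206] → cuts [138, 205, 210]
  GruIV (TGGGCTCT, off=8): starts [8, 19, 30, 42, 87, 104, 164] → cuts [16, 27, 38, 50, 95, 112, 172]
  VbrIX (ATTGGG, off=0): starts [63, 75, 120, 173, 189] → cuts [63, 75, 120, 173, 189]

Pooled cuts: [4, 16, 27, 38, 50, 63, 75, 95, 100, 112, 120, 133, 138, 144, 150, 158, 172, 173, 189, 201, 205, 210]

Fragments:
  [0,4): 4 bp
  [4,16): 12 bp
  [16,27): 11 bp
  [27,38): 11 bp
  [38,50): 12 bp
  [50,63): 13 bp
  [63,75): 12 bp
  [75,95): 20 bp
  [95,100): 5 bp
  [100,112): 12 bp
  [112,120): 8 bp
  [120,133): 13 bp
  [133,138): 5 bp
  [138,144): 6 bp
  [144,150): 6 bp
  [150,158): 8 bp
  [158,172): 14 bp
  [172,173): 1 bp
  [173,189): 16 bp
  [189,201): 12 bp
  [201,205): 4 bp
  [205,210): 5 bp
  [210,212): 2 bp

[1,2,4,4,5,5,5,6,6,8,8,11,11,12,12,12,12,12,13,13,14,16,20]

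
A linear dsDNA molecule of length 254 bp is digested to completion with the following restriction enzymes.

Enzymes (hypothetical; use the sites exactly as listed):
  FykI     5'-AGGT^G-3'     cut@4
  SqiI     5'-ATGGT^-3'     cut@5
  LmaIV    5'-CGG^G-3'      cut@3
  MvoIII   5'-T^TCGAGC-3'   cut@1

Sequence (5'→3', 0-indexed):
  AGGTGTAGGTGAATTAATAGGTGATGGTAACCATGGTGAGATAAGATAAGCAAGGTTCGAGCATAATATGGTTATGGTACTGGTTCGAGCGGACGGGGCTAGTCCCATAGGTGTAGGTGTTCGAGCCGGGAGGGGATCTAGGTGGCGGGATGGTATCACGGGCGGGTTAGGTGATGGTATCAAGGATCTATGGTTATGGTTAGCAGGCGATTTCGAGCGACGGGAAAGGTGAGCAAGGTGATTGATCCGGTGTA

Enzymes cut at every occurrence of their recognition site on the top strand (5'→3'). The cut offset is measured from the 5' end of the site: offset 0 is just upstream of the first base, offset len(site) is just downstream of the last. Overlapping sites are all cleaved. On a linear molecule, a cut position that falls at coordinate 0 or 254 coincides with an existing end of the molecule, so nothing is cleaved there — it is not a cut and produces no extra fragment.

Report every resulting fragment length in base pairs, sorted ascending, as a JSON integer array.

[2,4,4,5,6,6,6,6,6,6,6,6,7,7,7,9,9,9,11,12,12,12,14,15,16,16,16,19]

Site scan:
  FykI AGGTG/4: at [0, 6, 18, 108, 114, 139, 168, 226, 235] ⇒ [4, 10, 22, 112, 118, 143, 172, 230, 239]
  SqiI ATGGT/5: at [23, 32, 67, 73, 149, 173, 189, 195] ⇒ [28, 37, 72, 78, 154, 178, 194, 200]
  LmaIV CGGG/3: at [93, 126, 145, 158, 162, 220] ⇒ [96, 129, 148, 161, 165, 223]
  MvoIII TTCGAGC/1: at [55, 83, 119, 211] ⇒ [56, 84, 120, 212]

All cut coordinates (distinct, sorted): [4, 10, 22, 28, 37, 56, 72, 78, 84, 96, 112, 118, 120, 129, 143, 148, 154, 161, 165, 172, 178, 194, 200, 212, 223, 230, 239]

Fragment lengths:
  [0,4): 4 bp
  [4,10): 6 bp
  [10,22): 12 bp
  [22,28): 6 bp
  [28,37): 9 bp
  [37,56): 19 bp
  [56,72): 16 bp
  [72,78): 6 bp
  [78,84): 6 bp
  [84,96): 12 bp
  [96,112): 16 bp
  [112,118): 6 bp
  [118,120): 2 bp
  [120,129): 9 bp
  [129,143): 14 bp
  [143,148): 5 bp
  [148,154): 6 bp
  [154,161): 7 bp
  [161,165): 4 bp
  [165,172): 7 bp
  [172,178): 6 bp
  [178,194): 16 bp
  [194,200): 6 bp
  [200,212): 12 bp
  [212,223): 11 bp
  [223,230): 7 bp
  [230,239): 9 bp
  [239,254): 15 bp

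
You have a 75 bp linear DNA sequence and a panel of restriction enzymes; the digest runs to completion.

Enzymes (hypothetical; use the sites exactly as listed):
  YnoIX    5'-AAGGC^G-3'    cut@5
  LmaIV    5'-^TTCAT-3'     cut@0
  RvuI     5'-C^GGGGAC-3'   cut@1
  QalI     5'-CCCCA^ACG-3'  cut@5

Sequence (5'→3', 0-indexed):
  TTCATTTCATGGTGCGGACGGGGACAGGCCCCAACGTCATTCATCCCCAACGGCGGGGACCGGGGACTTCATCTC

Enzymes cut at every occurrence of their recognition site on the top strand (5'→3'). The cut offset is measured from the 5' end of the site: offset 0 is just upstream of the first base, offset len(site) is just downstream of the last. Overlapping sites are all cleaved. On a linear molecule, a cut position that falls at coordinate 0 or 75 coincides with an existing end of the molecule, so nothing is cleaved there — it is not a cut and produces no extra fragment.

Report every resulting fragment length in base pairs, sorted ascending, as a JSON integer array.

[5,5,6,6,7,8,10,14,14]

Scan for sites:
  YnoIX (AAGGCG, off=5): no sites
  LmaIV (TTCAT, off=0): starts [0, 5, 39, 67] → cuts [5, 39, 67] (position 0 is a terminus of the linear molecule — no cut)
  RvuI (CGGGGAC, off=1): starts [18, 53, 60] → cuts [19, 54, 61]
  QalI (CCCCAACG, off=5): starts [28, 44] → cuts [33, 49]

All cut coordinates (distinct, sorted): [5, 19, 33, 39, 49, 54, 61, 67]

Fragments:
  [0,5): 5 bp
  [5,19): 14 bp
  [19,33): 14 bp
  [33,39): 6 bp
  [39,49): 10 bp
  [49,54): 5 bp
  [54,61): 7 bp
  [61,67): 6 bp
  [67,75): 8 bp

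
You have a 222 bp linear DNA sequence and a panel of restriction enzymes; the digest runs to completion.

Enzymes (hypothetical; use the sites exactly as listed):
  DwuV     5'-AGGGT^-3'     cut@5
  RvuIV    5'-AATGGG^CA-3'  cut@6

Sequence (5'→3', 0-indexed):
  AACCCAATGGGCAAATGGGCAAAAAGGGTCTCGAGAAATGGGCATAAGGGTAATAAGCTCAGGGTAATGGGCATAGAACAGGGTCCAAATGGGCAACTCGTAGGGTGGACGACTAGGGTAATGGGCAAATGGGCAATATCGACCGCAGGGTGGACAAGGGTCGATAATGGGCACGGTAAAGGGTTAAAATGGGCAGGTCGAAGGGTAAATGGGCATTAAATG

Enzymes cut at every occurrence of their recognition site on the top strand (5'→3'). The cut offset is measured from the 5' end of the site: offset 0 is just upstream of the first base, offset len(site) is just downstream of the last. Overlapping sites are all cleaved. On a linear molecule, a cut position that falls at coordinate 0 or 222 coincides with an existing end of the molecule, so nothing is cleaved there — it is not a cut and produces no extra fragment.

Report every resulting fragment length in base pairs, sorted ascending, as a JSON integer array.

[6,6,7,8,8,9,9,9,9,10,10,10,11,13,13,13,13,13,13,14,18]

Scan for sites:
  DwuV (AGGGT, off=5): starts [24, 46, 60, 79, 101, 114, 146, 156, 179, 201] → cuts [29, 51, 65, 84, 106, 119, 151, 161, 184, 206]
  RvuIV (AATGGGCA, off=6): starts [5, 13, 36, 65, 87, 119, 127, 165, 187, 207] → cuts [11, 19, 42, 71, 93, 125, 133, 171, 193, 213]

All cut coordinates (distinct, sorted): [11, 19, 29, 42, 51, 65, 71, 84, 93, 106, 119, 125, 133, 151, 161, 171, 184, 193, 206, 213]

Fragment lengths:
  [0,11): 11 bp
  [11,19): 8 bp
  [19,29): 10 bp
  [29,42): 13 bp
  [42,51): 9 bp
  [51,65): 14 bp
  [65,71): 6 bp
  [71,84): 13 bp
  [84,93): 9 bp
  [93,106): 13 bp
  [106,119): 13 bp
  [119,125): 6 bp
  [125,133): 8 bp
  [133,151): 18 bp
  [151,161): 10 bp
  [161,171): 10 bp
  [171,184): 13 bp
  [184,193): 9 bp
  [193,206): 13 bp
  [206,213): 7 bp
  [213,222): 9 bp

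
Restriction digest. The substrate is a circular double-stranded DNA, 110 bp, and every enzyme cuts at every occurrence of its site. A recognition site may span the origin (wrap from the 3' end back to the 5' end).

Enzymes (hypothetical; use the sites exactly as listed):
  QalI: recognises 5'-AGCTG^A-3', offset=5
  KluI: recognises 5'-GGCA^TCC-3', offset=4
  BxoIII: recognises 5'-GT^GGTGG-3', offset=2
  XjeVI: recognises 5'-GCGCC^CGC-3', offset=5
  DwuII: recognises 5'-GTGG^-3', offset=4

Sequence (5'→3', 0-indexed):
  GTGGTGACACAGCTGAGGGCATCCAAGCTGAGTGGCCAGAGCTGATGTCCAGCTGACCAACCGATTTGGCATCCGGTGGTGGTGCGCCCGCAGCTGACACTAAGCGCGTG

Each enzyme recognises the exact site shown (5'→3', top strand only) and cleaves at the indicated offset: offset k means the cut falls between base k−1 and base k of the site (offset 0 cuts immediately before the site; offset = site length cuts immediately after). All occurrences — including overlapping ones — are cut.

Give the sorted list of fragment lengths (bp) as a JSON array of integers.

Per-enzyme occurrences:
  QalI (AGCTGA, off=5): starts [10, 25, 39, 50, 91] → cuts [15, 30, 44, 55, 96]
  KluI (GGCATCC, off=4): starts [17, 67] → cuts [21, 71]
  BxoIII (GTGGTGG, off=2): starts [75, 107] → cuts [77, 109]
  XjeVI (GCGCCCGC, off=5): starts [83] → cuts [88]
  DwuII (GTGG, off=4): starts [0, 31, 75, 78, 107] → cuts [1, 4, 35, 79, 82]

All cut coordinates (distinct, sorted): [1, 4, 15, 21, 30, 35, 44, 55, 71, 77, 79, 82, 88, 96, 109]

Fragment lengths:
  1→4: 3 bp
  4→15: 11 bp
  15→21: 6 bp
  21→30: 9 bp
  30→35: 5 bp
  35→44: 9 bp
  44→55: 11 bp
  55→71: 16 bp
  71→77: 6 bp
  77→79: 2 bp
  79→82: 3 bp
  82→88: 6 bp
  88→96: 8 bp
  96→109: 13 bp
  109→1 (wrap): 110-109+1 = 2 bp

[2,2,3,3,5,6,6,6,8,9,9,11,11,13,16]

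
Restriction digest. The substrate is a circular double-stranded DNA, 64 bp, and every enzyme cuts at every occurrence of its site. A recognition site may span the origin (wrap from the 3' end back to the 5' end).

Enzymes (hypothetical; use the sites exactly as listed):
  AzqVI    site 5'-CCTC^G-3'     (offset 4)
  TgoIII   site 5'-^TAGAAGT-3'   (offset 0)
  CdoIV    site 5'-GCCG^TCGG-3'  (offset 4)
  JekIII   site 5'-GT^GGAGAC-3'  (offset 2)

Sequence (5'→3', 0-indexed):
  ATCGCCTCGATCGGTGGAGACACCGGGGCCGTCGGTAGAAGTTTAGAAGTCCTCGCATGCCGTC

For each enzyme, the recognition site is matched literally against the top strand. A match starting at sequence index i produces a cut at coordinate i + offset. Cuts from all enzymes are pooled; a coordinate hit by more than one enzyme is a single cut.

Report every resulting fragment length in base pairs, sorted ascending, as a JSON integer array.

Site scan:
  AzqVI (CCTCG, off=4): starts [4, 50] → cuts [8, 54]
  TgoIII (TAGAAGT, off=0): starts [35, 43] → cuts [35, 43]
  CdoIV (GCCGTCGG, off=4): starts [27] → cuts [31]
  JekIII (GTGGAGAC, off=2): starts [13] → cuts [15]

Pooled cuts: [8, 15, 31, 35, 43, 54]

Fragments:
  8→15: 7 bp
  15→31: 16 bp
  31→35: 4 bp
  35→43: 8 bp
  43→54: 11 bp
  54→8 (wrap): 64-54+8 = 18 bp

[4,7,8,11,16,18]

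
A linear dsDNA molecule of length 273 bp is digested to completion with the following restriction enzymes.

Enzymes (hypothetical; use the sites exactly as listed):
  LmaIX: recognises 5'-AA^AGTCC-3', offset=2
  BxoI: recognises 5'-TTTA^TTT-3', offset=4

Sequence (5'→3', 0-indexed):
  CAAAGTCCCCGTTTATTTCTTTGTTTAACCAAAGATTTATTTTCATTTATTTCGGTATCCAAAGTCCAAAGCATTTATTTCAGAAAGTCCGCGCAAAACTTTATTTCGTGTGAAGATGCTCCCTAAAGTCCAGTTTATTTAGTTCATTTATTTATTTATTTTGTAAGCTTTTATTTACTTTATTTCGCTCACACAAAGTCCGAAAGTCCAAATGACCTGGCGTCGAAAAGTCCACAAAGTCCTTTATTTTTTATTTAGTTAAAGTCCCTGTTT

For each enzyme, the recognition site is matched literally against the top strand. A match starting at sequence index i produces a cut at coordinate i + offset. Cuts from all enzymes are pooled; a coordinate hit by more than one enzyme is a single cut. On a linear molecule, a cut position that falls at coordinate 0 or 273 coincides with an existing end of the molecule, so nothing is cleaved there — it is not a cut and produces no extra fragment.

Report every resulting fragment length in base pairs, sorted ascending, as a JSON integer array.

Site scan:
  LmaIX AAAGTCC/2: at [1, 60, 83, 124, 194, 202, 226, 235, 260] ⇒ [3, 62, 85, 126, 196, 204, 228, 237, 262]
  BxoI TTTATTT/4: at [11, 35, 45, 73, 99, 133, 146, 150, 154, 169, 178, 242, 249] ⇒ [15, 39, 49, 77, 103, 137, 150, 154, 158, 173, 182, 246, 253]

All cut coordinates (distinct, sorted): [3, 15, 39, 49, 62, 77, 85, 103, 126, 137, 150, 154, 158, 173, 182, 196, 204, 228, 237, 246, 253, 262]

Fragment lengths:
  [0,3): 3 bp
  [3,15): 12 bp
  [15,39): 24 bp
  [39,49): 10 bp
  [49,62): 13 bp
  [62,77): 15 bp
  [77,85): 8 bp
  [85,103): 18 bp
  [103,126): 23 bp
  [126,137): 11 bp
  [137,150): 13 bp
  [150,154): 4 bp
  [154,158): 4 bp
  [158,173): 15 bp
  [173,182): 9 bp
  [182,196): 14 bp
  [196,204): 8 bp
  [204,228): 24 bp
  [228,237): 9 bp
  [237,246): 9 bp
  [246,253): 7 bp
  [253,262): 9 bp
  [262,273): 11 bp

[3,4,4,7,8,8,9,9,9,9,10,11,11,12,13,13,14,15,15,18,23,24,24]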